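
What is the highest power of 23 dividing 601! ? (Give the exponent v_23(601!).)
v_23(601!) = 27

Legendre's formula: v_p(n!) = Σ_{k ≥ 1} ⌊n / p^k⌋. For p = 23, n = 601, the terms are:
  ⌊601/23^1⌋ = ⌊601/23⌋ = 26
  ⌊601/23^2⌋ = ⌊601/529⌋ = 1
(the next term ⌊601/23^3⌋ = 0, terminating the sum). Summing: v_23(601!) = 26 + 1 = 27.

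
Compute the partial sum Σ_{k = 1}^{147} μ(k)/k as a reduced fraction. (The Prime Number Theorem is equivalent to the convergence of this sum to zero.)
Σ μ(k)/k = 66670440746206079837278951558338834430808994180477323/3338215550199730022503077710549980019122111551066811030

Values of μ(k) for 1 ≤ k ≤ 147: μ(1) = 1, μ(2) = -1, μ(3) = -1, μ(5) = -1, μ(6) = 1, μ(7) = -1, μ(10) = 1, μ(11) = -1, μ(13) = -1, μ(14) = 1, μ(15) = 1, μ(17) = -1, μ(19) = -1, μ(21) = 1, μ(22) = 1, μ(23) = -1, μ(26) = 1, μ(29) = -1, μ(30) = -1, μ(31) = -1, μ(33) = 1, μ(34) = 1, μ(35) = 1, μ(37) = -1, μ(38) = 1, μ(39) = 1, μ(41) = -1, μ(42) = -1, μ(43) = -1, μ(46) = 1, μ(47) = -1, μ(51) = 1, μ(53) = -1, μ(55) = 1, μ(57) = 1, μ(58) = 1, μ(59) = -1, μ(61) = -1, μ(62) = 1, μ(65) = 1, μ(66) = -1, μ(67) = -1, μ(69) = 1, μ(70) = -1, μ(71) = -1, μ(73) = -1, μ(74) = 1, μ(77) = 1, μ(78) = -1, μ(79) = -1, μ(82) = 1, μ(83) = -1, μ(85) = 1, μ(86) = 1, μ(87) = 1, μ(89) = -1, μ(91) = 1, μ(93) = 1, μ(94) = 1, μ(95) = 1, μ(97) = -1, μ(101) = -1, μ(102) = -1, μ(103) = -1, μ(105) = -1, μ(106) = 1, μ(107) = -1, μ(109) = -1, μ(110) = -1, μ(111) = 1, μ(113) = -1, μ(114) = -1, μ(115) = 1, μ(118) = 1, μ(119) = 1, μ(122) = 1, μ(123) = 1, μ(127) = -1, μ(129) = 1, μ(130) = -1, μ(131) = -1, μ(133) = 1, μ(134) = 1, μ(137) = -1, μ(138) = -1, μ(139) = -1, μ(141) = 1, μ(142) = 1, μ(143) = 1, μ(145) = 1, μ(146) = 1, with μ = 0 on non-squarefree integers. Summing μ(k)/k for k where μ(k) ≠ 0 gives 66670440746206079837278951558338834430808994180477323/3338215550199730022503077710549980019122111551066811030 ≈ 0.0200. (PNT ⟺ this sum → 0 as n → ∞.)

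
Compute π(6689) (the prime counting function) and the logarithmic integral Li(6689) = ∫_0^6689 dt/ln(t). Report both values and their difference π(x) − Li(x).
π(6689) = 862;  Li(6689) ≈ 879.11;  π(x) − Li(x) ≈ -17.11.

Direct count of primes ≤ 6689 gives π(6689) = 862. Numerical evaluation of the logarithmic integral gives Li(6689) ≈ 879.11. The difference π(x) − Li(x) ≈ -17.11 is typically negative for small/moderate x (Li(x) overestimates), though Littlewood's theorem shows this sign changes infinitely often.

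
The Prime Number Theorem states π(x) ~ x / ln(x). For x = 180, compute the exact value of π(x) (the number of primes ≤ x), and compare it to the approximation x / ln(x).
π(180) = 41;  x/ln(x) ≈ 34.66;  relative error ≈ 15.46%.

Directly count primes up to 180: π(180) = 41. The PNT approximation gives 180/ln(180) ≈ 180/5.19296 ≈ 34.66. Relative error (π(x) − x/ln(x)) / π(x) ≈ 15.46%; the approximation is known to undercount slightly (Li(x) is a better estimate).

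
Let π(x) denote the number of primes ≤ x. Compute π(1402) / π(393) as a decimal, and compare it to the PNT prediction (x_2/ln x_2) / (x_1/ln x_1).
π(1402)/π(393) = 222/77 ≈ 2.8831;  PNT prediction ≈ 2.9412.

π(393) = 77 and π(1402) = 222, so π(1402)/π(393) ≈ 2.8831. The PNT-predicted ratio is (1402/ln(1402)) / (393/ln(393)) ≈ 2.9412. The two agree to within a few percent, as expected.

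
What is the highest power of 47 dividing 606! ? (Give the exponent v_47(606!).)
v_47(606!) = 12

Legendre's formula: v_p(n!) = Σ_{k ≥ 1} ⌊n / p^k⌋. For p = 47, n = 606, the terms are:
  ⌊606/47^1⌋ = ⌊606/47⌋ = 12
(the next term ⌊606/47^2⌋ = 0, terminating the sum). Summing: v_47(606!) = 12 = 12.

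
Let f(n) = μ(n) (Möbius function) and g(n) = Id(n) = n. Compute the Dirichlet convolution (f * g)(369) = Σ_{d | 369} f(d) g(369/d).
(μ * Id)(369) = 240

Divisors of 369: [1, 3, 9, 41, 123, 369]. For each d | 369:
  d = 1: μ(1) · Id(369/1) = 1 · 369 = 369
  d = 3: μ(3) · Id(369/3) = -1 · 123 = -123
  d = 9: μ(9) · Id(369/9) = 0 · 41 = 0
  d = 41: μ(41) · Id(369/41) = -1 · 9 = -9
  d = 123: μ(123) · Id(369/123) = 1 · 3 = 3
  d = 369: μ(369) · Id(369/369) = 0 · 1 = 0
Summing: (μ * Id)(369) = 369 + -123 + 0 + -9 + 3 + 0 = 240.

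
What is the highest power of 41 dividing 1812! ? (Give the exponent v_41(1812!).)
v_41(1812!) = 45

Legendre's formula: v_p(n!) = Σ_{k ≥ 1} ⌊n / p^k⌋. For p = 41, n = 1812, the terms are:
  ⌊1812/41^1⌋ = ⌊1812/41⌋ = 44
  ⌊1812/41^2⌋ = ⌊1812/1681⌋ = 1
(the next term ⌊1812/41^3⌋ = 0, terminating the sum). Summing: v_41(1812!) = 44 + 1 = 45.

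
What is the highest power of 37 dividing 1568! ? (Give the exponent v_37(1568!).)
v_37(1568!) = 43

Legendre's formula: v_p(n!) = Σ_{k ≥ 1} ⌊n / p^k⌋. For p = 37, n = 1568, the terms are:
  ⌊1568/37^1⌋ = ⌊1568/37⌋ = 42
  ⌊1568/37^2⌋ = ⌊1568/1369⌋ = 1
(the next term ⌊1568/37^3⌋ = 0, terminating the sum). Summing: v_37(1568!) = 42 + 1 = 43.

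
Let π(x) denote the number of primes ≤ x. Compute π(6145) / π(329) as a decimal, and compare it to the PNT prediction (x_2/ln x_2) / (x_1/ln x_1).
π(6145)/π(329) = 801/66 ≈ 12.1364;  PNT prediction ≈ 12.4100.

π(329) = 66 and π(6145) = 801, so π(6145)/π(329) ≈ 12.1364. The PNT-predicted ratio is (6145/ln(6145)) / (329/ln(329)) ≈ 12.4100. The two agree to within a few percent, as expected.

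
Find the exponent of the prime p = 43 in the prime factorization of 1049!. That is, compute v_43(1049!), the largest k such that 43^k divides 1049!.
v_43(1049!) = 24

Legendre's formula: v_p(n!) = Σ_{k ≥ 1} ⌊n / p^k⌋. For p = 43, n = 1049, the terms are:
  ⌊1049/43^1⌋ = ⌊1049/43⌋ = 24
(the next term ⌊1049/43^2⌋ = 0, terminating the sum). Summing: v_43(1049!) = 24 = 24.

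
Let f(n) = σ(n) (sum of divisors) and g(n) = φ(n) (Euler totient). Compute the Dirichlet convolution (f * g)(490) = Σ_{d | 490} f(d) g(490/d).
(σ * φ)(490) = 5880

Divisors of 490: [1, 2, 5, 7, 10, 14, 35, 49, 70, 98, 245, 490]. For each d | 490:
  d = 1: σ(1) · φ(490/1) = 1 · 168 = 168
  d = 2: σ(2) · φ(490/2) = 3 · 168 = 504
  d = 5: σ(5) · φ(490/5) = 6 · 42 = 252
  d = 7: σ(7) · φ(490/7) = 8 · 24 = 192
  d = 10: σ(10) · φ(490/10) = 18 · 42 = 756
  d = 14: σ(14) · φ(490/14) = 24 · 24 = 576
  d = 35: σ(35) · φ(490/35) = 48 · 6 = 288
  d = 49: σ(49) · φ(490/49) = 57 · 4 = 228
  d = 70: σ(70) · φ(490/70) = 144 · 6 = 864
  d = 98: σ(98) · φ(490/98) = 171 · 4 = 684
  d = 245: σ(245) · φ(490/245) = 342 · 1 = 342
  d = 490: σ(490) · φ(490/490) = 1026 · 1 = 1026
Summing: (σ * φ)(490) = 168 + 504 + 252 + 192 + 756 + 576 + 288 + 228 + 864 + 684 + 342 + 1026 = 5880.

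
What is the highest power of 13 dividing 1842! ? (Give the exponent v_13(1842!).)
v_13(1842!) = 151

Legendre's formula: v_p(n!) = Σ_{k ≥ 1} ⌊n / p^k⌋. For p = 13, n = 1842, the terms are:
  ⌊1842/13^1⌋ = ⌊1842/13⌋ = 141
  ⌊1842/13^2⌋ = ⌊1842/169⌋ = 10
(the next term ⌊1842/13^3⌋ = 0, terminating the sum). Summing: v_13(1842!) = 141 + 10 = 151.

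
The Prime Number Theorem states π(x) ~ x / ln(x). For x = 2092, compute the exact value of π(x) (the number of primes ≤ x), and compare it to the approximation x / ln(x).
π(2092) = 316;  x/ln(x) ≈ 273.61;  relative error ≈ 13.41%.

Directly count primes up to 2092: π(2092) = 316. The PNT approximation gives 2092/ln(2092) ≈ 2092/7.64588 ≈ 273.61. Relative error (π(x) − x/ln(x)) / π(x) ≈ 13.41%; the approximation is known to undercount slightly (Li(x) is a better estimate).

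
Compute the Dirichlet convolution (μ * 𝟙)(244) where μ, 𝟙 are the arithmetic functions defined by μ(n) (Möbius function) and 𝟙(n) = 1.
(μ * 𝟙)(244) = 0

Divisors of 244: [1, 2, 4, 61, 122, 244]. For each d | 244:
  d = 1: μ(1) · 𝟙(244/1) = 1 · 1 = 1
  d = 2: μ(2) · 𝟙(244/2) = -1 · 1 = -1
  d = 4: μ(4) · 𝟙(244/4) = 0 · 1 = 0
  d = 61: μ(61) · 𝟙(244/61) = -1 · 1 = -1
  d = 122: μ(122) · 𝟙(244/122) = 1 · 1 = 1
  d = 244: μ(244) · 𝟙(244/244) = 0 · 1 = 0
Summing: (μ * 𝟙)(244) = 1 + -1 + 0 + -1 + 1 + 0 = 0.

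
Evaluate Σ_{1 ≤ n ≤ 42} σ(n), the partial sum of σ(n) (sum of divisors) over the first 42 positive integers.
Σ_{n ≤ 42} σ(n) = 1480

Compute σ(n) for each 1 ≤ n ≤ 42: σ(1) = 1, σ(2) = 3, σ(3) = 4, σ(4) = 7, σ(5) = 6, σ(6) = 12, σ(7) = 8, σ(8) = 15, σ(9) = 13, σ(10) = 18, σ(11) = 12, σ(12) = 28, σ(13) = 14, σ(14) = 24, σ(15) = 24, σ(16) = 31, σ(17) = 18, σ(18) = 39, σ(19) = 20, σ(20) = 42, σ(21) = 32, σ(22) = 36, σ(23) = 24, σ(24) = 60, σ(25) = 31, σ(26) = 42, σ(27) = 40, σ(28) = 56, σ(29) = 30, σ(30) = 72, σ(31) = 32, σ(32) = 63, σ(33) = 48, σ(34) = 54, σ(35) = 48, σ(36) = 91, σ(37) = 38, σ(38) = 60, σ(39) = 56, σ(40) = 90, σ(41) = 42, σ(42) = 96. Summing all 42 values: 1480. (Average order: Σ_{n ≤ x} σ(n) ~ (π²/12) x². For x = 42, (π²/12)·42² ≈ 1450.83.)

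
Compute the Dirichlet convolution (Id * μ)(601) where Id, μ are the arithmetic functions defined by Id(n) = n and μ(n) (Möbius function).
(Id * μ)(601) = 600

Divisors of 601: [1, 601]. For each d | 601:
  d = 1: Id(1) · μ(601/1) = 1 · -1 = -1
  d = 601: Id(601) · μ(601/601) = 601 · 1 = 601
Summing: (Id * μ)(601) = -1 + 601 = 600.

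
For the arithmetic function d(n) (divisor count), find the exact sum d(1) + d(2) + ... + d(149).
Σ_{n ≤ 149} d(n) = 768

Compute d(n) for each 1 ≤ n ≤ 149: d(1) = 1, d(2) = 2, d(3) = 2, d(4) = 3, d(5) = 2, d(6) = 4, d(7) = 2, d(8) = 4, d(9) = 3, d(10) = 4, d(11) = 2, d(12) = 6, d(13) = 2, d(14) = 4, d(15) = 4, d(16) = 5, d(17) = 2, d(18) = 6, d(19) = 2, d(20) = 6, d(21) = 4, d(22) = 4, d(23) = 2, d(24) = 8, d(25) = 3, d(26) = 4, d(27) = 4, d(28) = 6, d(29) = 2, d(30) = 8, d(31) = 2, d(32) = 6, d(33) = 4, d(34) = 4, d(35) = 4, d(36) = 9, d(37) = 2, d(38) = 4, d(39) = 4, d(40) = 8, d(41) = 2, d(42) = 8, d(43) = 2, d(44) = 6, d(45) = 6, d(46) = 4, d(47) = 2, d(48) = 10, d(49) = 3, d(50) = 6, d(51) = 4, d(52) = 6, d(53) = 2, d(54) = 8, d(55) = 4, d(56) = 8, d(57) = 4, d(58) = 4, d(59) = 2, d(60) = 12, d(61) = 2, d(62) = 4, d(63) = 6, d(64) = 7, d(65) = 4, d(66) = 8, d(67) = 2, d(68) = 6, d(69) = 4, d(70) = 8, d(71) = 2, d(72) = 12, d(73) = 2, d(74) = 4, d(75) = 6, d(76) = 6, d(77) = 4, d(78) = 8, d(79) = 2, d(80) = 10, d(81) = 5, d(82) = 4, d(83) = 2, d(84) = 12, d(85) = 4, d(86) = 4, d(87) = 4, d(88) = 8, d(89) = 2, d(90) = 12, d(91) = 4, d(92) = 6, d(93) = 4, d(94) = 4, d(95) = 4, d(96) = 12, d(97) = 2, d(98) = 6, d(99) = 6, d(100) = 9, d(101) = 2, d(102) = 8, d(103) = 2, d(104) = 8, d(105) = 8, d(106) = 4, d(107) = 2, d(108) = 12, d(109) = 2, d(110) = 8, d(111) = 4, d(112) = 10, d(113) = 2, d(114) = 8, d(115) = 4, d(116) = 6, d(117) = 6, d(118) = 4, d(119) = 4, d(120) = 16, d(121) = 3, d(122) = 4, d(123) = 4, d(124) = 6, d(125) = 4, d(126) = 12, d(127) = 2, d(128) = 8, d(129) = 4, d(130) = 8, d(131) = 2, d(132) = 12, d(133) = 4, d(134) = 4, d(135) = 8, d(136) = 8, d(137) = 2, d(138) = 8, d(139) = 2, d(140) = 12, d(141) = 4, d(142) = 4, d(143) = 4, d(144) = 15, d(145) = 4, d(146) = 4, d(147) = 6, d(148) = 6, d(149) = 2. Summing all 149 values: 768. (Dirichlet's divisor formula: Σ_{n ≤ x} d(n) = x ln(x) + (2γ − 1) x + O(√x). For x = 149, the asymptotic estimate is ≈ 768.60.)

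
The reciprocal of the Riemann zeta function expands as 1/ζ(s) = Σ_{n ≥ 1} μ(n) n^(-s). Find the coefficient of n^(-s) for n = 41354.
μ(41354) = 1

Factor n = 41354 = 2 · 23 · 29 · 31. μ(n) = 0 if any exponent ≥ 2 (not squarefree); otherwise μ(n) = (−1)^{ω(n)} where ω(n) is the number of distinct prime factors. Applying: μ(41354) = 1.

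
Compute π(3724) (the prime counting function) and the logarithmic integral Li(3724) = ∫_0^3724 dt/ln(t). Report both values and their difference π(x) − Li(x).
π(3724) = 519;  Li(3724) ≈ 531.95;  π(x) − Li(x) ≈ -12.95.

Direct count of primes ≤ 3724 gives π(3724) = 519. Numerical evaluation of the logarithmic integral gives Li(3724) ≈ 531.95. The difference π(x) − Li(x) ≈ -12.95 is typically negative for small/moderate x (Li(x) overestimates), though Littlewood's theorem shows this sign changes infinitely often.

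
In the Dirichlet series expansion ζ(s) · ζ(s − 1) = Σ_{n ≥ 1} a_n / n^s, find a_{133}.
σ(133) = 160

In the product (Σ m^0/m^s)(Σ k / k^s) = Σ (Σ_{d | n} d) / n^s, the coefficient of 1/n^s is σ(n) = Σ_{d | n} d. For n = 133, divisors are [1, 7, 19, 133]; summing: σ(133) = 160.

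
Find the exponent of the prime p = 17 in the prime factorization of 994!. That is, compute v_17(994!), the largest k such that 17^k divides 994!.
v_17(994!) = 61

Legendre's formula: v_p(n!) = Σ_{k ≥ 1} ⌊n / p^k⌋. For p = 17, n = 994, the terms are:
  ⌊994/17^1⌋ = ⌊994/17⌋ = 58
  ⌊994/17^2⌋ = ⌊994/289⌋ = 3
(the next term ⌊994/17^3⌋ = 0, terminating the sum). Summing: v_17(994!) = 58 + 3 = 61.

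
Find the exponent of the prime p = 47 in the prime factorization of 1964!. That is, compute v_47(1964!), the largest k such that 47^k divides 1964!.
v_47(1964!) = 41

Legendre's formula: v_p(n!) = Σ_{k ≥ 1} ⌊n / p^k⌋. For p = 47, n = 1964, the terms are:
  ⌊1964/47^1⌋ = ⌊1964/47⌋ = 41
(the next term ⌊1964/47^2⌋ = 0, terminating the sum). Summing: v_47(1964!) = 41 = 41.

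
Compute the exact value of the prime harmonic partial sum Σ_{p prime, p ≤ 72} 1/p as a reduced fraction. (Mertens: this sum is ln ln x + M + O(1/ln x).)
Σ 1/p = 972416614407737400870501653/557940830126698960967415390

π(72) = 20, so the primes ≤ 72 are [2, 3, 5, 7, 11, 13, 17, 19, 23, 29, 31, 37, 41, 43, 47, 53, 59, 61, 67, 71]. Summing 1/p over these primes: 972416614407737400870501653/557940830126698960967415390 ≈ 1.7429. Mertens estimate ln ln(72) + 0.2615 ≈ 1.7147.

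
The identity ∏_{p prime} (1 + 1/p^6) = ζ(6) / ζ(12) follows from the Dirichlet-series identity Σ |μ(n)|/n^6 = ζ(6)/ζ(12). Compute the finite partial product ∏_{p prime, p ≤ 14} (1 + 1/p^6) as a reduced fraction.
∏ = 261167492243135861/256778456493448890

The primes p ≤ 14 are [2, 3, 5, 7, 11, 13]. For each, (1 + 1/p^6) = (p^6 + 1)/p^6. Multiplying these fractions over p ∈ [2, 3, 5, 7, 11, 13] gives 261167492243135861/256778456493448890. (In the limit P → ∞ this tends to ζ(6)/ζ(12).)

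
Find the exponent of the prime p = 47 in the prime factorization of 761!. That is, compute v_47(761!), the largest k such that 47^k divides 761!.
v_47(761!) = 16

Legendre's formula: v_p(n!) = Σ_{k ≥ 1} ⌊n / p^k⌋. For p = 47, n = 761, the terms are:
  ⌊761/47^1⌋ = ⌊761/47⌋ = 16
(the next term ⌊761/47^2⌋ = 0, terminating the sum). Summing: v_47(761!) = 16 = 16.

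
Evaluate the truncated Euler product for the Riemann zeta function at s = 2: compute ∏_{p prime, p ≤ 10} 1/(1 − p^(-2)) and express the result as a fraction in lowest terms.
∏ = 1225/768

The primes p ≤ 10 are [2, 3, 5, 7]. For each prime, (1 − 1/p^2)^(-1) = p^2 / (p^2 − 1). The product is (1 − 1/2^2)^(-1), (1 − 1/3^2)^(-1), (1 − 1/5^2)^(-1), (1 − 1/7^2)^(-1) = ∏ p^2 / (p^2 − 1) = 1225/768.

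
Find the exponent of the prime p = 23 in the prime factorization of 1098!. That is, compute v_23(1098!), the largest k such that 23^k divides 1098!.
v_23(1098!) = 49

Legendre's formula: v_p(n!) = Σ_{k ≥ 1} ⌊n / p^k⌋. For p = 23, n = 1098, the terms are:
  ⌊1098/23^1⌋ = ⌊1098/23⌋ = 47
  ⌊1098/23^2⌋ = ⌊1098/529⌋ = 2
(the next term ⌊1098/23^3⌋ = 0, terminating the sum). Summing: v_23(1098!) = 47 + 2 = 49.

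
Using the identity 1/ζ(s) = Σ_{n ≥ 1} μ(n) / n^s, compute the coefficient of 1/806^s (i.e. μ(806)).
μ(806) = -1

Factor n = 806 = 2 · 13 · 31. μ(n) = 0 if any exponent ≥ 2 (not squarefree); otherwise μ(n) = (−1)^{ω(n)} where ω(n) is the number of distinct prime factors. Applying: μ(806) = -1.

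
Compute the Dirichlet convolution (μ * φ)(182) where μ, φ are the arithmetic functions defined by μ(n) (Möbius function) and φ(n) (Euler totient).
(μ * φ)(182) = 0

Divisors of 182: [1, 2, 7, 13, 14, 26, 91, 182]. For each d | 182:
  d = 1: μ(1) · φ(182/1) = 1 · 72 = 72
  d = 2: μ(2) · φ(182/2) = -1 · 72 = -72
  d = 7: μ(7) · φ(182/7) = -1 · 12 = -12
  d = 13: μ(13) · φ(182/13) = -1 · 6 = -6
  d = 14: μ(14) · φ(182/14) = 1 · 12 = 12
  d = 26: μ(26) · φ(182/26) = 1 · 6 = 6
  d = 91: μ(91) · φ(182/91) = 1 · 1 = 1
  d = 182: μ(182) · φ(182/182) = -1 · 1 = -1
Summing: (μ * φ)(182) = 72 + -72 + -12 + -6 + 12 + 6 + 1 + -1 = 0.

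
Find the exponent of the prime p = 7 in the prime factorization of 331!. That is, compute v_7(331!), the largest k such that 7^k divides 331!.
v_7(331!) = 53

Legendre's formula: v_p(n!) = Σ_{k ≥ 1} ⌊n / p^k⌋. For p = 7, n = 331, the terms are:
  ⌊331/7^1⌋ = ⌊331/7⌋ = 47
  ⌊331/7^2⌋ = ⌊331/49⌋ = 6
(the next term ⌊331/7^3⌋ = 0, terminating the sum). Summing: v_7(331!) = 47 + 6 = 53.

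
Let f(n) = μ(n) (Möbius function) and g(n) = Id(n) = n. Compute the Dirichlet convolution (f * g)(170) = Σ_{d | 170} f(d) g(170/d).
(μ * Id)(170) = 64

Divisors of 170: [1, 2, 5, 10, 17, 34, 85, 170]. For each d | 170:
  d = 1: μ(1) · Id(170/1) = 1 · 170 = 170
  d = 2: μ(2) · Id(170/2) = -1 · 85 = -85
  d = 5: μ(5) · Id(170/5) = -1 · 34 = -34
  d = 10: μ(10) · Id(170/10) = 1 · 17 = 17
  d = 17: μ(17) · Id(170/17) = -1 · 10 = -10
  d = 34: μ(34) · Id(170/34) = 1 · 5 = 5
  d = 85: μ(85) · Id(170/85) = 1 · 2 = 2
  d = 170: μ(170) · Id(170/170) = -1 · 1 = -1
Summing: (μ * Id)(170) = 170 + -85 + -34 + 17 + -10 + 5 + 2 + -1 = 64.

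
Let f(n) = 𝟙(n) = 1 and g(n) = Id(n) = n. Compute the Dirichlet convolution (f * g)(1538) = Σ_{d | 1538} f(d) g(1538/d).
(𝟙 * Id)(1538) = 2310

Divisors of 1538: [1, 2, 769, 1538]. For each d | 1538:
  d = 1: 𝟙(1) · Id(1538/1) = 1 · 1538 = 1538
  d = 2: 𝟙(2) · Id(1538/2) = 1 · 769 = 769
  d = 769: 𝟙(769) · Id(1538/769) = 1 · 2 = 2
  d = 1538: 𝟙(1538) · Id(1538/1538) = 1 · 1 = 1
Summing: (𝟙 * Id)(1538) = 1538 + 769 + 2 + 1 = 2310.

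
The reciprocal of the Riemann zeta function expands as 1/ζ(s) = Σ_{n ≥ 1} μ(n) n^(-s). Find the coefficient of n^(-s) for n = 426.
μ(426) = -1

Factor n = 426 = 2 · 3 · 71. μ(n) = 0 if any exponent ≥ 2 (not squarefree); otherwise μ(n) = (−1)^{ω(n)} where ω(n) is the number of distinct prime factors. Applying: μ(426) = -1.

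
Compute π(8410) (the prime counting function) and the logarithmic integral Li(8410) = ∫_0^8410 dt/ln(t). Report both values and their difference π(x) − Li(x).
π(8410) = 1051;  Li(8410) ≈ 1071.91;  π(x) − Li(x) ≈ -20.91.

Direct count of primes ≤ 8410 gives π(8410) = 1051. Numerical evaluation of the logarithmic integral gives Li(8410) ≈ 1071.91. The difference π(x) − Li(x) ≈ -20.91 is typically negative for small/moderate x (Li(x) overestimates), though Littlewood's theorem shows this sign changes infinitely often.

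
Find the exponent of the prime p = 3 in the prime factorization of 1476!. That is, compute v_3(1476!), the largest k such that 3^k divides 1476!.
v_3(1476!) = 736

Legendre's formula: v_p(n!) = Σ_{k ≥ 1} ⌊n / p^k⌋. For p = 3, n = 1476, the terms are:
  ⌊1476/3^1⌋ = ⌊1476/3⌋ = 492
  ⌊1476/3^2⌋ = ⌊1476/9⌋ = 164
  ⌊1476/3^3⌋ = ⌊1476/27⌋ = 54
  ⌊1476/3^4⌋ = ⌊1476/81⌋ = 18
  ⌊1476/3^5⌋ = ⌊1476/243⌋ = 6
  ⌊1476/3^6⌋ = ⌊1476/729⌋ = 2
(the next term ⌊1476/3^7⌋ = 0, terminating the sum). Summing: v_3(1476!) = 492 + 164 + 54 + 18 + 6 + 2 = 736.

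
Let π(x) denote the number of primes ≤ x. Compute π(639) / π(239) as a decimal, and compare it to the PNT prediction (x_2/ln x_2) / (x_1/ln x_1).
π(639)/π(239) = 115/52 ≈ 2.2115;  PNT prediction ≈ 2.2666.

π(239) = 52 and π(639) = 115, so π(639)/π(239) ≈ 2.2115. The PNT-predicted ratio is (639/ln(639)) / (239/ln(239)) ≈ 2.2666. The two agree to within a few percent, as expected.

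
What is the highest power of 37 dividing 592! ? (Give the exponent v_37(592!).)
v_37(592!) = 16

Legendre's formula: v_p(n!) = Σ_{k ≥ 1} ⌊n / p^k⌋. For p = 37, n = 592, the terms are:
  ⌊592/37^1⌋ = ⌊592/37⌋ = 16
(the next term ⌊592/37^2⌋ = 0, terminating the sum). Summing: v_37(592!) = 16 = 16.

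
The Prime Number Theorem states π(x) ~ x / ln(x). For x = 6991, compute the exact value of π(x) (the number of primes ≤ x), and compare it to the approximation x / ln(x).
π(6991) = 899;  x/ln(x) ≈ 789.73;  relative error ≈ 12.15%.

Directly count primes up to 6991: π(6991) = 899. The PNT approximation gives 6991/ln(6991) ≈ 6991/8.85238 ≈ 789.73. Relative error (π(x) − x/ln(x)) / π(x) ≈ 12.15%; the approximation is known to undercount slightly (Li(x) is a better estimate).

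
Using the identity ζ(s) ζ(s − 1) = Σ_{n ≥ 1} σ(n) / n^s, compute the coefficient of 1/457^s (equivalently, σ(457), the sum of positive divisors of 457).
σ(457) = 458

In the product (Σ m^0/m^s)(Σ k / k^s) = Σ (Σ_{d | n} d) / n^s, the coefficient of 1/n^s is σ(n) = Σ_{d | n} d. For n = 457, divisors are [1, 457]; summing: σ(457) = 458.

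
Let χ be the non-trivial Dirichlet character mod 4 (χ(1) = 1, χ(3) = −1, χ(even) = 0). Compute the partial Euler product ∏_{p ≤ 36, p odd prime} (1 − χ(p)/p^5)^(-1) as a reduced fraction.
∏ = 52015810615424538455317584769582112629834289625/52216435813704314792391924764477903837266444288

The odd primes p ≤ 36 are [3, 5, 7, 11, 13, 17, 19, 23, 29, 31]. For each, χ(p) = 1 if p ≡ 1 mod 4, χ(p) = −1 if p ≡ 3 mod 4. Taking (1 − χ(p)/p^5)^(-1) = p^5/(p^5 − χ(p)): (1 − (-1)/3^5)^(-1) · (1 − (1)/5^5)^(-1) · (1 − (-1)/7^5)^(-1) · (1 − (-1)/11^5)^(-1) · (1 − (1)/13^5)^(-1) · (1 − (1)/17^5)^(-1) · (1 − (-1)/19^5)^(-1) · (1 − (-1)/23^5)^(-1) · (1 − (1)/29^5)^(-1) · (1 − (-1)/31^5)^(-1) = 52015810615424538455317584769582112629834289625/52216435813704314792391924764477903837266444288.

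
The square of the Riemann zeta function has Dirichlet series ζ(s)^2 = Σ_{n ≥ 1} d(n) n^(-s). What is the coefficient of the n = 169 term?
d(169) = 3

ζ(s)^2 = (Σ 1/m^s)(Σ 1/k^s). The coefficient of 1/n^s in the product is the number of ordered pairs (m, k) with mk = n, which equals d(n). For n = 169, divisors are [1, 13, 169], so d(169) = 3.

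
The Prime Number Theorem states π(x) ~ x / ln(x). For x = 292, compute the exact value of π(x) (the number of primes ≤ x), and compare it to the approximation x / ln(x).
π(292) = 61;  x/ln(x) ≈ 51.44;  relative error ≈ 15.68%.

Directly count primes up to 292: π(292) = 61. The PNT approximation gives 292/ln(292) ≈ 292/5.67675 ≈ 51.44. Relative error (π(x) − x/ln(x)) / π(x) ≈ 15.68%; the approximation is known to undercount slightly (Li(x) is a better estimate).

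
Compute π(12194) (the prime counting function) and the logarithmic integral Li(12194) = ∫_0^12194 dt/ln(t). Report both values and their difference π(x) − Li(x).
π(12194) = 1457;  Li(12194) ≈ 1481.74;  π(x) − Li(x) ≈ -24.74.

Direct count of primes ≤ 12194 gives π(12194) = 1457. Numerical evaluation of the logarithmic integral gives Li(12194) ≈ 1481.74. The difference π(x) − Li(x) ≈ -24.74 is typically negative for small/moderate x (Li(x) overestimates), though Littlewood's theorem shows this sign changes infinitely often.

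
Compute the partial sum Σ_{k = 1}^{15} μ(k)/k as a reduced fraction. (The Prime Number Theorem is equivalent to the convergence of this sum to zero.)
Σ μ(k)/k = 304/5005

Values of μ(k) for 1 ≤ k ≤ 15: μ(1) = 1, μ(2) = -1, μ(3) = -1, μ(5) = -1, μ(6) = 1, μ(7) = -1, μ(10) = 1, μ(11) = -1, μ(13) = -1, μ(14) = 1, μ(15) = 1, with μ = 0 on non-squarefree integers. Summing μ(k)/k for k where μ(k) ≠ 0 gives 304/5005 ≈ 0.0607. (PNT ⟺ this sum → 0 as n → ∞.)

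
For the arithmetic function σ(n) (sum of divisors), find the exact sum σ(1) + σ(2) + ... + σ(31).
Σ_{n ≤ 31} σ(n) = 794

Compute σ(n) for each 1 ≤ n ≤ 31: σ(1) = 1, σ(2) = 3, σ(3) = 4, σ(4) = 7, σ(5) = 6, σ(6) = 12, σ(7) = 8, σ(8) = 15, σ(9) = 13, σ(10) = 18, σ(11) = 12, σ(12) = 28, σ(13) = 14, σ(14) = 24, σ(15) = 24, σ(16) = 31, σ(17) = 18, σ(18) = 39, σ(19) = 20, σ(20) = 42, σ(21) = 32, σ(22) = 36, σ(23) = 24, σ(24) = 60, σ(25) = 31, σ(26) = 42, σ(27) = 40, σ(28) = 56, σ(29) = 30, σ(30) = 72, σ(31) = 32. Summing all 31 values: 794. (Average order: Σ_{n ≤ x} σ(n) ~ (π²/12) x². For x = 31, (π²/12)·31² ≈ 790.39.)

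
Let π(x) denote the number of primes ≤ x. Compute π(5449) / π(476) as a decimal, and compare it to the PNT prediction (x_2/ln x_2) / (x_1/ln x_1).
π(5449)/π(476) = 721/91 ≈ 7.9231;  PNT prediction ≈ 8.2038.

π(476) = 91 and π(5449) = 721, so π(5449)/π(476) ≈ 7.9231. The PNT-predicted ratio is (5449/ln(5449)) / (476/ln(476)) ≈ 8.2038. The two agree to within a few percent, as expected.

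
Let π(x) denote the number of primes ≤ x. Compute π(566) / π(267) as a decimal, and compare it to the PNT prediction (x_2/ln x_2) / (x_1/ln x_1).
π(566)/π(267) = 103/56 ≈ 1.8393;  PNT prediction ≈ 1.8686.

π(267) = 56 and π(566) = 103, so π(566)/π(267) ≈ 1.8393. The PNT-predicted ratio is (566/ln(566)) / (267/ln(267)) ≈ 1.8686. The two agree to within a few percent, as expected.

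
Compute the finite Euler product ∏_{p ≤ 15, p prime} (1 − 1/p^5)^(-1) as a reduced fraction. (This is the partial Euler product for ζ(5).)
∏ = 2548391272552125/2457639696903844

The primes p ≤ 15 are [2, 3, 5, 7, 11, 13]. For each prime, (1 − 1/p^5)^(-1) = p^5 / (p^5 − 1). The product is (1 − 1/2^5)^(-1), (1 − 1/3^5)^(-1), (1 − 1/5^5)^(-1), (1 − 1/7^5)^(-1), (1 − 1/11^5)^(-1), (1 − 1/13^5)^(-1) = ∏ p^5 / (p^5 − 1) = 2548391272552125/2457639696903844.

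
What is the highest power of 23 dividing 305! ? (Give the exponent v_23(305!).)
v_23(305!) = 13

Legendre's formula: v_p(n!) = Σ_{k ≥ 1} ⌊n / p^k⌋. For p = 23, n = 305, the terms are:
  ⌊305/23^1⌋ = ⌊305/23⌋ = 13
(the next term ⌊305/23^2⌋ = 0, terminating the sum). Summing: v_23(305!) = 13 = 13.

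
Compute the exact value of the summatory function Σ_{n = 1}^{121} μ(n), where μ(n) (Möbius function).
Σ_{n ≤ 121} μ(n) = -3

Compute μ(n) for each 1 ≤ n ≤ 121: μ(1) = 1, μ(2) = -1, μ(3) = -1, μ(4) = 0, μ(5) = -1, μ(6) = 1, μ(7) = -1, μ(8) = 0, μ(9) = 0, μ(10) = 1, μ(11) = -1, μ(12) = 0, μ(13) = -1, μ(14) = 1, μ(15) = 1, μ(16) = 0, μ(17) = -1, μ(18) = 0, μ(19) = -1, μ(20) = 0, μ(21) = 1, μ(22) = 1, μ(23) = -1, μ(24) = 0, μ(25) = 0, μ(26) = 1, μ(27) = 0, μ(28) = 0, μ(29) = -1, μ(30) = -1, μ(31) = -1, μ(32) = 0, μ(33) = 1, μ(34) = 1, μ(35) = 1, μ(36) = 0, μ(37) = -1, μ(38) = 1, μ(39) = 1, μ(40) = 0, μ(41) = -1, μ(42) = -1, μ(43) = -1, μ(44) = 0, μ(45) = 0, μ(46) = 1, μ(47) = -1, μ(48) = 0, μ(49) = 0, μ(50) = 0, μ(51) = 1, μ(52) = 0, μ(53) = -1, μ(54) = 0, μ(55) = 1, μ(56) = 0, μ(57) = 1, μ(58) = 1, μ(59) = -1, μ(60) = 0, μ(61) = -1, μ(62) = 1, μ(63) = 0, μ(64) = 0, μ(65) = 1, μ(66) = -1, μ(67) = -1, μ(68) = 0, μ(69) = 1, μ(70) = -1, μ(71) = -1, μ(72) = 0, μ(73) = -1, μ(74) = 1, μ(75) = 0, μ(76) = 0, μ(77) = 1, μ(78) = -1, μ(79) = -1, μ(80) = 0, μ(81) = 0, μ(82) = 1, μ(83) = -1, μ(84) = 0, μ(85) = 1, μ(86) = 1, μ(87) = 1, μ(88) = 0, μ(89) = -1, μ(90) = 0, μ(91) = 1, μ(92) = 0, μ(93) = 1, μ(94) = 1, μ(95) = 1, μ(96) = 0, μ(97) = -1, μ(98) = 0, μ(99) = 0, μ(100) = 0, μ(101) = -1, μ(102) = -1, μ(103) = -1, μ(104) = 0, μ(105) = -1, μ(106) = 1, μ(107) = -1, μ(108) = 0, μ(109) = -1, μ(110) = -1, μ(111) = 1, μ(112) = 0, μ(113) = -1, μ(114) = -1, μ(115) = 1, μ(116) = 0, μ(117) = 0, μ(118) = 1, μ(119) = 1, μ(120) = 0, μ(121) = 0. Summing all 121 values: -3. (Mertens function M(x) = Σ_{n ≤ x} μ(n); on average M(x) should be small (PNT ⟺ M(x) = o(x)).)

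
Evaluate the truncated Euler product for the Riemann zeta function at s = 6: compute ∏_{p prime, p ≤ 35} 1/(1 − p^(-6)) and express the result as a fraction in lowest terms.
∏ = 21845630847366461901783214359247811231609675/21473219492121468455585352466296495056879616

The primes p ≤ 35 are [2, 3, 5, 7, 11, 13, 17, 19, 23, 29, 31]. For each prime, (1 − 1/p^6)^(-1) = p^6 / (p^6 − 1). The product is (1 − 1/2^6)^(-1), (1 − 1/3^6)^(-1), (1 − 1/5^6)^(-1), (1 − 1/7^6)^(-1), (1 − 1/11^6)^(-1), (1 − 1/13^6)^(-1), (1 − 1/17^6)^(-1), (1 − 1/19^6)^(-1), (1 − 1/23^6)^(-1), (1 − 1/29^6)^(-1), (1 − 1/31^6)^(-1) = ∏ p^6 / (p^6 − 1) = 21845630847366461901783214359247811231609675/21473219492121468455585352466296495056879616.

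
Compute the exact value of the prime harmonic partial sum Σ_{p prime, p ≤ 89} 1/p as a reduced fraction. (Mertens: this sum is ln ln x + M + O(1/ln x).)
Σ 1/p = 42605658161771733665696611824842057/23768741896345550770650537601358310

π(89) = 24, so the primes ≤ 89 are [2, 3, 5, 7, 11, 13, 17, 19, 23, 29, 31, 37, 41, 43, 47, 53, 59, 61, 67, 71, 73, 79, 83, 89]. Summing 1/p over these primes: 42605658161771733665696611824842057/23768741896345550770650537601358310 ≈ 1.7925. Mertens estimate ln ln(89) + 0.2615 ≈ 1.7630.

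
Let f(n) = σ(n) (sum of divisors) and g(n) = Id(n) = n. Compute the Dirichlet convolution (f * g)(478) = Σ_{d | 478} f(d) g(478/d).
(σ * Id)(478) = 2395

Divisors of 478: [1, 2, 239, 478]. For each d | 478:
  d = 1: σ(1) · Id(478/1) = 1 · 478 = 478
  d = 2: σ(2) · Id(478/2) = 3 · 239 = 717
  d = 239: σ(239) · Id(478/239) = 240 · 2 = 480
  d = 478: σ(478) · Id(478/478) = 720 · 1 = 720
Summing: (σ * Id)(478) = 478 + 717 + 480 + 720 = 2395.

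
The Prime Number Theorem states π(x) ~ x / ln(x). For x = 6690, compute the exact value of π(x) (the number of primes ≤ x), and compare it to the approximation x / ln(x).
π(6690) = 862;  x/ln(x) ≈ 759.50;  relative error ≈ 11.89%.

Directly count primes up to 6690: π(6690) = 862. The PNT approximation gives 6690/ln(6690) ≈ 6690/8.80837 ≈ 759.50. Relative error (π(x) − x/ln(x)) / π(x) ≈ 11.89%; the approximation is known to undercount slightly (Li(x) is a better estimate).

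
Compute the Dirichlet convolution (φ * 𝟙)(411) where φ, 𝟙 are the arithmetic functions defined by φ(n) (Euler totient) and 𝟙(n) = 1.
(φ * 𝟙)(411) = 411

Divisors of 411: [1, 3, 137, 411]. For each d | 411:
  d = 1: φ(1) · 𝟙(411/1) = 1 · 1 = 1
  d = 3: φ(3) · 𝟙(411/3) = 2 · 1 = 2
  d = 137: φ(137) · 𝟙(411/137) = 136 · 1 = 136
  d = 411: φ(411) · 𝟙(411/411) = 272 · 1 = 272
Summing: (φ * 𝟙)(411) = 1 + 2 + 136 + 272 = 411.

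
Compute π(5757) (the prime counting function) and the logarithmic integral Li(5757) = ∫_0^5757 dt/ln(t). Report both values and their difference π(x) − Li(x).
π(5757) = 757;  Li(5757) ≈ 772.42;  π(x) − Li(x) ≈ -15.42.

Direct count of primes ≤ 5757 gives π(5757) = 757. Numerical evaluation of the logarithmic integral gives Li(5757) ≈ 772.42. The difference π(x) − Li(x) ≈ -15.42 is typically negative for small/moderate x (Li(x) overestimates), though Littlewood's theorem shows this sign changes infinitely often.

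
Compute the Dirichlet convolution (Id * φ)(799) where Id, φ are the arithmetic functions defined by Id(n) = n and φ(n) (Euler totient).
(Id * φ)(799) = 3069

Divisors of 799: [1, 17, 47, 799]. For each d | 799:
  d = 1: Id(1) · φ(799/1) = 1 · 736 = 736
  d = 17: Id(17) · φ(799/17) = 17 · 46 = 782
  d = 47: Id(47) · φ(799/47) = 47 · 16 = 752
  d = 799: Id(799) · φ(799/799) = 799 · 1 = 799
Summing: (Id * φ)(799) = 736 + 782 + 752 + 799 = 3069.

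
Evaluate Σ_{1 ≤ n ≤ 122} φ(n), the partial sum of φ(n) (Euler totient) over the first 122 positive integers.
Σ_{n ≤ 122} φ(n) = 4556

Compute φ(n) for each 1 ≤ n ≤ 122: φ(1) = 1, φ(2) = 1, φ(3) = 2, φ(4) = 2, φ(5) = 4, φ(6) = 2, φ(7) = 6, φ(8) = 4, φ(9) = 6, φ(10) = 4, φ(11) = 10, φ(12) = 4, φ(13) = 12, φ(14) = 6, φ(15) = 8, φ(16) = 8, φ(17) = 16, φ(18) = 6, φ(19) = 18, φ(20) = 8, φ(21) = 12, φ(22) = 10, φ(23) = 22, φ(24) = 8, φ(25) = 20, φ(26) = 12, φ(27) = 18, φ(28) = 12, φ(29) = 28, φ(30) = 8, φ(31) = 30, φ(32) = 16, φ(33) = 20, φ(34) = 16, φ(35) = 24, φ(36) = 12, φ(37) = 36, φ(38) = 18, φ(39) = 24, φ(40) = 16, φ(41) = 40, φ(42) = 12, φ(43) = 42, φ(44) = 20, φ(45) = 24, φ(46) = 22, φ(47) = 46, φ(48) = 16, φ(49) = 42, φ(50) = 20, φ(51) = 32, φ(52) = 24, φ(53) = 52, φ(54) = 18, φ(55) = 40, φ(56) = 24, φ(57) = 36, φ(58) = 28, φ(59) = 58, φ(60) = 16, φ(61) = 60, φ(62) = 30, φ(63) = 36, φ(64) = 32, φ(65) = 48, φ(66) = 20, φ(67) = 66, φ(68) = 32, φ(69) = 44, φ(70) = 24, φ(71) = 70, φ(72) = 24, φ(73) = 72, φ(74) = 36, φ(75) = 40, φ(76) = 36, φ(77) = 60, φ(78) = 24, φ(79) = 78, φ(80) = 32, φ(81) = 54, φ(82) = 40, φ(83) = 82, φ(84) = 24, φ(85) = 64, φ(86) = 42, φ(87) = 56, φ(88) = 40, φ(89) = 88, φ(90) = 24, φ(91) = 72, φ(92) = 44, φ(93) = 60, φ(94) = 46, φ(95) = 72, φ(96) = 32, φ(97) = 96, φ(98) = 42, φ(99) = 60, φ(100) = 40, φ(101) = 100, φ(102) = 32, φ(103) = 102, φ(104) = 48, φ(105) = 48, φ(106) = 52, φ(107) = 106, φ(108) = 36, φ(109) = 108, φ(110) = 40, φ(111) = 72, φ(112) = 48, φ(113) = 112, φ(114) = 36, φ(115) = 88, φ(116) = 56, φ(117) = 72, φ(118) = 58, φ(119) = 96, φ(120) = 32, φ(121) = 110, φ(122) = 60. Summing all 122 values: 4556. (Average order: Σ_{n ≤ x} φ(n) ~ (3/π²) x². For x = 122, (3/π²)·122² ≈ 4524.19.)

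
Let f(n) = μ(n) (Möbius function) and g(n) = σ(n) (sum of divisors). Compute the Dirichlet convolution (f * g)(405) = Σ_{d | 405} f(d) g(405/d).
(μ * σ)(405) = 405

Divisors of 405: [1, 3, 5, 9, 15, 27, 45, 81, 135, 405]. For each d | 405:
  d = 1: μ(1) · σ(405/1) = 1 · 726 = 726
  d = 3: μ(3) · σ(405/3) = -1 · 240 = -240
  d = 5: μ(5) · σ(405/5) = -1 · 121 = -121
  d = 9: μ(9) · σ(405/9) = 0 · 78 = 0
  d = 15: μ(15) · σ(405/15) = 1 · 40 = 40
  d = 27: μ(27) · σ(405/27) = 0 · 24 = 0
  d = 45: μ(45) · σ(405/45) = 0 · 13 = 0
  d = 81: μ(81) · σ(405/81) = 0 · 6 = 0
  d = 135: μ(135) · σ(405/135) = 0 · 4 = 0
  d = 405: μ(405) · σ(405/405) = 0 · 1 = 0
Summing: (μ * σ)(405) = 726 + -240 + -121 + 0 + 40 + 0 + 0 + 0 + 0 + 0 = 405.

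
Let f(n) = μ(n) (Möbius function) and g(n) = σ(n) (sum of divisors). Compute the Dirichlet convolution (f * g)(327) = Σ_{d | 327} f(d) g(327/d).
(μ * σ)(327) = 327

Divisors of 327: [1, 3, 109, 327]. For each d | 327:
  d = 1: μ(1) · σ(327/1) = 1 · 440 = 440
  d = 3: μ(3) · σ(327/3) = -1 · 110 = -110
  d = 109: μ(109) · σ(327/109) = -1 · 4 = -4
  d = 327: μ(327) · σ(327/327) = 1 · 1 = 1
Summing: (μ * σ)(327) = 440 + -110 + -4 + 1 = 327.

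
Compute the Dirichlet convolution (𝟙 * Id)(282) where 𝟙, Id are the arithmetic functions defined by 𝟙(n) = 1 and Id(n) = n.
(𝟙 * Id)(282) = 576

Divisors of 282: [1, 2, 3, 6, 47, 94, 141, 282]. For each d | 282:
  d = 1: 𝟙(1) · Id(282/1) = 1 · 282 = 282
  d = 2: 𝟙(2) · Id(282/2) = 1 · 141 = 141
  d = 3: 𝟙(3) · Id(282/3) = 1 · 94 = 94
  d = 6: 𝟙(6) · Id(282/6) = 1 · 47 = 47
  d = 47: 𝟙(47) · Id(282/47) = 1 · 6 = 6
  d = 94: 𝟙(94) · Id(282/94) = 1 · 3 = 3
  d = 141: 𝟙(141) · Id(282/141) = 1 · 2 = 2
  d = 282: 𝟙(282) · Id(282/282) = 1 · 1 = 1
Summing: (𝟙 * Id)(282) = 282 + 141 + 94 + 47 + 6 + 3 + 2 + 1 = 576.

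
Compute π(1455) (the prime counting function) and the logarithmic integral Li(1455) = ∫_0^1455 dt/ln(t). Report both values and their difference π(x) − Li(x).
π(1455) = 231;  Li(1455) ≈ 241.65;  π(x) − Li(x) ≈ -10.65.

Direct count of primes ≤ 1455 gives π(1455) = 231. Numerical evaluation of the logarithmic integral gives Li(1455) ≈ 241.65. The difference π(x) − Li(x) ≈ -10.65 is typically negative for small/moderate x (Li(x) overestimates), though Littlewood's theorem shows this sign changes infinitely often.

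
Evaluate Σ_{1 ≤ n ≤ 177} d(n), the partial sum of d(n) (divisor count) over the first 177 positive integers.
Σ_{n ≤ 177} d(n) = 947

Compute d(n) for each 1 ≤ n ≤ 177: d(1) = 1, d(2) = 2, d(3) = 2, d(4) = 3, d(5) = 2, d(6) = 4, d(7) = 2, d(8) = 4, d(9) = 3, d(10) = 4, d(11) = 2, d(12) = 6, d(13) = 2, d(14) = 4, d(15) = 4, d(16) = 5, d(17) = 2, d(18) = 6, d(19) = 2, d(20) = 6, d(21) = 4, d(22) = 4, d(23) = 2, d(24) = 8, d(25) = 3, d(26) = 4, d(27) = 4, d(28) = 6, d(29) = 2, d(30) = 8, d(31) = 2, d(32) = 6, d(33) = 4, d(34) = 4, d(35) = 4, d(36) = 9, d(37) = 2, d(38) = 4, d(39) = 4, d(40) = 8, d(41) = 2, d(42) = 8, d(43) = 2, d(44) = 6, d(45) = 6, d(46) = 4, d(47) = 2, d(48) = 10, d(49) = 3, d(50) = 6, d(51) = 4, d(52) = 6, d(53) = 2, d(54) = 8, d(55) = 4, d(56) = 8, d(57) = 4, d(58) = 4, d(59) = 2, d(60) = 12, d(61) = 2, d(62) = 4, d(63) = 6, d(64) = 7, d(65) = 4, d(66) = 8, d(67) = 2, d(68) = 6, d(69) = 4, d(70) = 8, d(71) = 2, d(72) = 12, d(73) = 2, d(74) = 4, d(75) = 6, d(76) = 6, d(77) = 4, d(78) = 8, d(79) = 2, d(80) = 10, d(81) = 5, d(82) = 4, d(83) = 2, d(84) = 12, d(85) = 4, d(86) = 4, d(87) = 4, d(88) = 8, d(89) = 2, d(90) = 12, d(91) = 4, d(92) = 6, d(93) = 4, d(94) = 4, d(95) = 4, d(96) = 12, d(97) = 2, d(98) = 6, d(99) = 6, d(100) = 9, d(101) = 2, d(102) = 8, d(103) = 2, d(104) = 8, d(105) = 8, d(106) = 4, d(107) = 2, d(108) = 12, d(109) = 2, d(110) = 8, d(111) = 4, d(112) = 10, d(113) = 2, d(114) = 8, d(115) = 4, d(116) = 6, d(117) = 6, d(118) = 4, d(119) = 4, d(120) = 16, d(121) = 3, d(122) = 4, d(123) = 4, d(124) = 6, d(125) = 4, d(126) = 12, d(127) = 2, d(128) = 8, d(129) = 4, d(130) = 8, d(131) = 2, d(132) = 12, d(133) = 4, d(134) = 4, d(135) = 8, d(136) = 8, d(137) = 2, d(138) = 8, d(139) = 2, d(140) = 12, d(141) = 4, d(142) = 4, d(143) = 4, d(144) = 15, d(145) = 4, d(146) = 4, d(147) = 6, d(148) = 6, d(149) = 2, d(150) = 12, d(151) = 2, d(152) = 8, d(153) = 6, d(154) = 8, d(155) = 4, d(156) = 12, d(157) = 2, d(158) = 4, d(159) = 4, d(160) = 12, d(161) = 4, d(162) = 10, d(163) = 2, d(164) = 6, d(165) = 8, d(166) = 4, d(167) = 2, d(168) = 16, d(169) = 3, d(170) = 8, d(171) = 6, d(172) = 6, d(173) = 2, d(174) = 8, d(175) = 6, d(176) = 10, d(177) = 4. Summing all 177 values: 947. (Dirichlet's divisor formula: Σ_{n ≤ x} d(n) = x ln(x) + (2γ − 1) x + O(√x). For x = 177, the asymptotic estimate is ≈ 943.51.)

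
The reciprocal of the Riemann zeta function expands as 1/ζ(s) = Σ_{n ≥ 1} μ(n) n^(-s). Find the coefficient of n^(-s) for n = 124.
μ(124) = 0

Factor n = 124 = 2^2 · 31. μ(n) = 0 if any exponent ≥ 2 (not squarefree); otherwise μ(n) = (−1)^{ω(n)} where ω(n) is the number of distinct prime factors. Applying: μ(124) = 0.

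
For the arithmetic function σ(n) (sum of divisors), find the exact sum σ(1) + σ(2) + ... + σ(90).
Σ_{n ≤ 90} σ(n) = 6733

Compute σ(n) for each 1 ≤ n ≤ 90: σ(1) = 1, σ(2) = 3, σ(3) = 4, σ(4) = 7, σ(5) = 6, σ(6) = 12, σ(7) = 8, σ(8) = 15, σ(9) = 13, σ(10) = 18, σ(11) = 12, σ(12) = 28, σ(13) = 14, σ(14) = 24, σ(15) = 24, σ(16) = 31, σ(17) = 18, σ(18) = 39, σ(19) = 20, σ(20) = 42, σ(21) = 32, σ(22) = 36, σ(23) = 24, σ(24) = 60, σ(25) = 31, σ(26) = 42, σ(27) = 40, σ(28) = 56, σ(29) = 30, σ(30) = 72, σ(31) = 32, σ(32) = 63, σ(33) = 48, σ(34) = 54, σ(35) = 48, σ(36) = 91, σ(37) = 38, σ(38) = 60, σ(39) = 56, σ(40) = 90, σ(41) = 42, σ(42) = 96, σ(43) = 44, σ(44) = 84, σ(45) = 78, σ(46) = 72, σ(47) = 48, σ(48) = 124, σ(49) = 57, σ(50) = 93, σ(51) = 72, σ(52) = 98, σ(53) = 54, σ(54) = 120, σ(55) = 72, σ(56) = 120, σ(57) = 80, σ(58) = 90, σ(59) = 60, σ(60) = 168, σ(61) = 62, σ(62) = 96, σ(63) = 104, σ(64) = 127, σ(65) = 84, σ(66) = 144, σ(67) = 68, σ(68) = 126, σ(69) = 96, σ(70) = 144, σ(71) = 72, σ(72) = 195, σ(73) = 74, σ(74) = 114, σ(75) = 124, σ(76) = 140, σ(77) = 96, σ(78) = 168, σ(79) = 80, σ(80) = 186, σ(81) = 121, σ(82) = 126, σ(83) = 84, σ(84) = 224, σ(85) = 108, σ(86) = 132, σ(87) = 120, σ(88) = 180, σ(89) = 90, σ(90) = 234. Summing all 90 values: 6733. (Average order: Σ_{n ≤ x} σ(n) ~ (π²/12) x². For x = 90, (π²/12)·90² ≈ 6661.98.)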